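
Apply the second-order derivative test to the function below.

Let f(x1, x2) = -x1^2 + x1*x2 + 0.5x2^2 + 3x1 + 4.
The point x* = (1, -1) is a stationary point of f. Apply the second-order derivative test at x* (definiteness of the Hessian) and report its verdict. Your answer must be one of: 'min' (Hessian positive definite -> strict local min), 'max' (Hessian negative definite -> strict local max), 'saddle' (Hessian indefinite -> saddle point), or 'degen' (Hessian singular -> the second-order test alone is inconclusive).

Compute the Hessian H = grad^2 f:
  H = [[-2, 1], [1, 1]]
Verify stationarity: grad f(x*) = H x* + g = (0, 0).
Eigenvalues of H: -2.3028, 1.3028.
Eigenvalues have mixed signs, so H is indefinite -> x* is a saddle point.

saddle


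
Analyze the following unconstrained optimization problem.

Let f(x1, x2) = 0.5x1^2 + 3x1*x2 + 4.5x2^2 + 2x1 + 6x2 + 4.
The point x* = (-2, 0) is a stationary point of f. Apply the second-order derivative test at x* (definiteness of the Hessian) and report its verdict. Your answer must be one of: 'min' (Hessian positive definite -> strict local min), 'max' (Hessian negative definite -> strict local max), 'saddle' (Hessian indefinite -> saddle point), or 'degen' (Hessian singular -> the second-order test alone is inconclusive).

Compute the Hessian H = grad^2 f:
  H = [[1, 3], [3, 9]]
Verify stationarity: grad f(x*) = H x* + g = (0, 0).
Eigenvalues of H: 0, 10.
H has a zero eigenvalue (singular; positive semidefinite but not definite), so H is neither positive definite, negative definite, nor indefinite. The second-order test alone is inconclusive -> degen.
(Indeed, f is constant along the null direction of H through x*, so x* is not a strict local extremum.)

degen


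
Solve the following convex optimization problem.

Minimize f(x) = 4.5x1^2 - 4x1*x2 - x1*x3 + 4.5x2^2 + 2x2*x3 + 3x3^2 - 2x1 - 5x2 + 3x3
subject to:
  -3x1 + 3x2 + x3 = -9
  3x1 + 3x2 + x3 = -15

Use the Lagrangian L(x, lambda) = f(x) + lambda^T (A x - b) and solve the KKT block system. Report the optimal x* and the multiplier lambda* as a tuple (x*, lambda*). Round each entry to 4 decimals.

Form the Lagrangian:
  L(x, lambda) = (1/2) x^T Q x + c^T x + lambda^T (A x - b)
Stationarity (grad_x L = 0): Q x + c + A^T lambda = 0.
Primal feasibility: A x = b.

This gives the KKT block system:
  [ Q   A^T ] [ x     ]   [-c ]
  [ A    0  ] [ lambda ] = [ b ]

Solving the linear system:
  x*      = (-1, -3.5098, -1.4706)
  lambda* = (6.6732, 5.1699)
  f(x*)   = 76.3725

x* = (-1, -3.5098, -1.4706), lambda* = (6.6732, 5.1699)


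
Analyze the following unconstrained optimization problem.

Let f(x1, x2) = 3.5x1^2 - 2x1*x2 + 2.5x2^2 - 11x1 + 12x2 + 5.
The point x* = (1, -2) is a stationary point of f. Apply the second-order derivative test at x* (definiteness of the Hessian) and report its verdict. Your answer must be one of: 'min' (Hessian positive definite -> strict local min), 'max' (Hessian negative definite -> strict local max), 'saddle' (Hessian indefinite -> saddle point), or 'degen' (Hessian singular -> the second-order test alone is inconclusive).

Compute the Hessian H = grad^2 f:
  H = [[7, -2], [-2, 5]]
Verify stationarity: grad f(x*) = H x* + g = (0, 0).
Eigenvalues of H: 3.7639, 8.2361.
Both eigenvalues > 0, so H is positive definite -> x* is a strict local min.

min


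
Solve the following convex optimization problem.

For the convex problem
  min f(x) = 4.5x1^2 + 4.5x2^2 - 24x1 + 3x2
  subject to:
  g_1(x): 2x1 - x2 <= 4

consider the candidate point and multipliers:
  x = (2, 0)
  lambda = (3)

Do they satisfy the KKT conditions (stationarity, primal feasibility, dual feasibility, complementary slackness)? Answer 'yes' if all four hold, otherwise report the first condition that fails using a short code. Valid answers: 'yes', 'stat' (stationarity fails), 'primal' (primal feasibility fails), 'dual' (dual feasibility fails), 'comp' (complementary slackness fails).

Gradient of f: grad f(x) = Q x + c = (-6, 3)
Constraint values g_i(x) = a_i^T x - b_i:
  g_1((2, 0)) = 0
Stationarity residual: grad f(x) + sum_i lambda_i a_i = (0, 0)
  -> stationarity OK
Primal feasibility (all g_i <= 0): OK
Dual feasibility (all lambda_i >= 0): OK
Complementary slackness (lambda_i * g_i(x) = 0 for all i): OK

Verdict: yes, KKT holds.

yes


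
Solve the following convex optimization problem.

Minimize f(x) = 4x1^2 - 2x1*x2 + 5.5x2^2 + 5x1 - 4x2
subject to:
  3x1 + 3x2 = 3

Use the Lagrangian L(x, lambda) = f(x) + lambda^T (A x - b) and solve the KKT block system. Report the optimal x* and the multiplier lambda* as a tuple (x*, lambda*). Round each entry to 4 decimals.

Form the Lagrangian:
  L(x, lambda) = (1/2) x^T Q x + c^T x + lambda^T (A x - b)
Stationarity (grad_x L = 0): Q x + c + A^T lambda = 0.
Primal feasibility: A x = b.

This gives the KKT block system:
  [ Q   A^T ] [ x     ]   [-c ]
  [ A    0  ] [ lambda ] = [ b ]

Solving the linear system:
  x*      = (0.1739, 0.8261)
  lambda* = (-1.5797)
  f(x*)   = 1.1522

x* = (0.1739, 0.8261), lambda* = (-1.5797)


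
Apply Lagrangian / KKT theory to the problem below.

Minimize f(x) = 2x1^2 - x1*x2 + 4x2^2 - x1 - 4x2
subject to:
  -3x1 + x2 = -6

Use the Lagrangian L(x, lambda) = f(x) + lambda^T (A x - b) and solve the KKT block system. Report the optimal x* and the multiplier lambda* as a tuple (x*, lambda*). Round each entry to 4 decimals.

Form the Lagrangian:
  L(x, lambda) = (1/2) x^T Q x + c^T x + lambda^T (A x - b)
Stationarity (grad_x L = 0): Q x + c + A^T lambda = 0.
Primal feasibility: A x = b.

This gives the KKT block system:
  [ Q   A^T ] [ x     ]   [-c ]
  [ A    0  ] [ lambda ] = [ b ]

Solving the linear system:
  x*      = (2.1571, 0.4714)
  lambda* = (2.3857)
  f(x*)   = 5.1357

x* = (2.1571, 0.4714), lambda* = (2.3857)


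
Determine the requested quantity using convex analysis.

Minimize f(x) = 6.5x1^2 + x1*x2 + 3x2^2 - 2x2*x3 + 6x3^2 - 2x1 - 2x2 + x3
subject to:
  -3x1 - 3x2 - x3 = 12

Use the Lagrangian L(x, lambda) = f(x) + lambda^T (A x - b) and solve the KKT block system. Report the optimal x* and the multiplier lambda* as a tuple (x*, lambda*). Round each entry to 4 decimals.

Form the Lagrangian:
  L(x, lambda) = (1/2) x^T Q x + c^T x + lambda^T (A x - b)
Stationarity (grad_x L = 0): Q x + c + A^T lambda = 0.
Primal feasibility: A x = b.

This gives the KKT block system:
  [ Q   A^T ] [ x     ]   [-c ]
  [ A    0  ] [ lambda ] = [ b ]

Solving the linear system:
  x*      = (-0.9584, -2.7046, -1.0109)
  lambda* = (-5.7214)
  f(x*)   = 37.4861

x* = (-0.9584, -2.7046, -1.0109), lambda* = (-5.7214)


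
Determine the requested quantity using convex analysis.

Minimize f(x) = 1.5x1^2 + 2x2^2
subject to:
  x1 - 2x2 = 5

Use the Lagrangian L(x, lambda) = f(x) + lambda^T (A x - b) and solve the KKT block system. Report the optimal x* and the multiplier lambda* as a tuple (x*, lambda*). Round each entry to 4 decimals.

Form the Lagrangian:
  L(x, lambda) = (1/2) x^T Q x + c^T x + lambda^T (A x - b)
Stationarity (grad_x L = 0): Q x + c + A^T lambda = 0.
Primal feasibility: A x = b.

This gives the KKT block system:
  [ Q   A^T ] [ x     ]   [-c ]
  [ A    0  ] [ lambda ] = [ b ]

Solving the linear system:
  x*      = (1.25, -1.875)
  lambda* = (-3.75)
  f(x*)   = 9.375

x* = (1.25, -1.875), lambda* = (-3.75)


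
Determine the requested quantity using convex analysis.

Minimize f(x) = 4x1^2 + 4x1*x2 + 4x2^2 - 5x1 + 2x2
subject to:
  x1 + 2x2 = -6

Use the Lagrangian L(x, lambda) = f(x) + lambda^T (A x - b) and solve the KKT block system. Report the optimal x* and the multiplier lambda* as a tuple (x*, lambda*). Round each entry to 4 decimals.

Form the Lagrangian:
  L(x, lambda) = (1/2) x^T Q x + c^T x + lambda^T (A x - b)
Stationarity (grad_x L = 0): Q x + c + A^T lambda = 0.
Primal feasibility: A x = b.

This gives the KKT block system:
  [ Q   A^T ] [ x     ]   [-c ]
  [ A    0  ] [ lambda ] = [ b ]

Solving the linear system:
  x*      = (1, -3.5)
  lambda* = (11)
  f(x*)   = 27

x* = (1, -3.5), lambda* = (11)


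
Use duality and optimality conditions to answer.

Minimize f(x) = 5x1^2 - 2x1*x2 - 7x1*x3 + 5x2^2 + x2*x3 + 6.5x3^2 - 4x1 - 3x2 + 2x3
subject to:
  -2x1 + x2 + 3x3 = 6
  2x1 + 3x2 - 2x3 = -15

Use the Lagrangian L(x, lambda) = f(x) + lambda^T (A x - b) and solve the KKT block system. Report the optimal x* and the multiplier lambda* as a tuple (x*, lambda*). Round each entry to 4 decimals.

Form the Lagrangian:
  L(x, lambda) = (1/2) x^T Q x + c^T x + lambda^T (A x - b)
Stationarity (grad_x L = 0): Q x + c + A^T lambda = 0.
Primal feasibility: A x = b.

This gives the KKT block system:
  [ Q   A^T ] [ x     ]   [-c ]
  [ A    0  ] [ lambda ] = [ b ]

Solving the linear system:
  x*      = (-1.8819, -2.6578, 1.6313)
  lambda* = (-4.8002, 9.6611)
  f(x*)   = 96.2412

x* = (-1.8819, -2.6578, 1.6313), lambda* = (-4.8002, 9.6611)


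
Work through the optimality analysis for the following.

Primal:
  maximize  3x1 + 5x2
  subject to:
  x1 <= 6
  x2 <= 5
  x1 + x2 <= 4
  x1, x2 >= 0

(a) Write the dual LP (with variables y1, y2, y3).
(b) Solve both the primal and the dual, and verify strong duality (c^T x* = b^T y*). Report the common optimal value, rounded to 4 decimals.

The standard primal-dual pair for 'max c^T x s.t. A x <= b, x >= 0' is:
  Dual:  min b^T y  s.t.  A^T y >= c,  y >= 0.

So the dual LP is:
  minimize  6y1 + 5y2 + 4y3
  subject to:
    y1 + y3 >= 3
    y2 + y3 >= 5
    y1, y2, y3 >= 0

Solving the primal: x* = (0, 4).
  primal value c^T x* = 20.
Solving the dual: y* = (0, 0, 5).
  dual value b^T y* = 20.
Strong duality: c^T x* = b^T y*. Confirmed.

20


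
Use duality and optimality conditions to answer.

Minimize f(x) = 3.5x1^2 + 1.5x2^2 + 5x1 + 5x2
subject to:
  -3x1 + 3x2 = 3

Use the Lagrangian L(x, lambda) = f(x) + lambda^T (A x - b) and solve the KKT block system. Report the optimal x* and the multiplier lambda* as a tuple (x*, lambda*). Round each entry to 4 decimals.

Form the Lagrangian:
  L(x, lambda) = (1/2) x^T Q x + c^T x + lambda^T (A x - b)
Stationarity (grad_x L = 0): Q x + c + A^T lambda = 0.
Primal feasibility: A x = b.

This gives the KKT block system:
  [ Q   A^T ] [ x     ]   [-c ]
  [ A    0  ] [ lambda ] = [ b ]

Solving the linear system:
  x*      = (-1.3, -0.3)
  lambda* = (-1.3667)
  f(x*)   = -1.95

x* = (-1.3, -0.3), lambda* = (-1.3667)


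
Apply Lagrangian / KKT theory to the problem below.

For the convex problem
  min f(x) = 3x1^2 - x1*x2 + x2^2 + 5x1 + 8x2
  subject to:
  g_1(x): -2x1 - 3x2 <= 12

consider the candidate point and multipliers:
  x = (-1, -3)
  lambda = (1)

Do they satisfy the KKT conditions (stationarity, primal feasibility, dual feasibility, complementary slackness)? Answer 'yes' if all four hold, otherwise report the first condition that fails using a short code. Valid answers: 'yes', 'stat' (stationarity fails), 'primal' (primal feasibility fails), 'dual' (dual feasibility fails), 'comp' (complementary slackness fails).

Gradient of f: grad f(x) = Q x + c = (2, 3)
Constraint values g_i(x) = a_i^T x - b_i:
  g_1((-1, -3)) = -1
Stationarity residual: grad f(x) + sum_i lambda_i a_i = (0, 0)
  -> stationarity OK
Primal feasibility (all g_i <= 0): OK
Dual feasibility (all lambda_i >= 0): OK
Complementary slackness (lambda_i * g_i(x) = 0 for all i): FAILS

Verdict: the first failing condition is complementary_slackness -> comp.

comp


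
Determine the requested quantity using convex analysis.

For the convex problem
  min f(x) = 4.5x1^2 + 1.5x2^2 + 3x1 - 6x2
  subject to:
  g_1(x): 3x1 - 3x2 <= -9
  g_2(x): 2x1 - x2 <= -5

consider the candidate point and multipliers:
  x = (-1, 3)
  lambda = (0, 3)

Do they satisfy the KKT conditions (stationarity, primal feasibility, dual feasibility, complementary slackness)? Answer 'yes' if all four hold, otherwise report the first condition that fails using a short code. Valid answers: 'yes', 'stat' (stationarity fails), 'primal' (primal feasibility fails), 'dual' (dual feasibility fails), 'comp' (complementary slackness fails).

Gradient of f: grad f(x) = Q x + c = (-6, 3)
Constraint values g_i(x) = a_i^T x - b_i:
  g_1((-1, 3)) = -3
  g_2((-1, 3)) = 0
Stationarity residual: grad f(x) + sum_i lambda_i a_i = (0, 0)
  -> stationarity OK
Primal feasibility (all g_i <= 0): OK
Dual feasibility (all lambda_i >= 0): OK
Complementary slackness (lambda_i * g_i(x) = 0 for all i): OK

Verdict: yes, KKT holds.

yes


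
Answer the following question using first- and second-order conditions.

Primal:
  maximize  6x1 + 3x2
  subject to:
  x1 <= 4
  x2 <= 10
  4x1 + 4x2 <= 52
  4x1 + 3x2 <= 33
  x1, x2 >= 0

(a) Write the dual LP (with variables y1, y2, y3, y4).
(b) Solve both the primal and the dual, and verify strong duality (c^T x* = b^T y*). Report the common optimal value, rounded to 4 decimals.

The standard primal-dual pair for 'max c^T x s.t. A x <= b, x >= 0' is:
  Dual:  min b^T y  s.t.  A^T y >= c,  y >= 0.

So the dual LP is:
  minimize  4y1 + 10y2 + 52y3 + 33y4
  subject to:
    y1 + 4y3 + 4y4 >= 6
    y2 + 4y3 + 3y4 >= 3
    y1, y2, y3, y4 >= 0

Solving the primal: x* = (4, 5.6667).
  primal value c^T x* = 41.
Solving the dual: y* = (2, 0, 0, 1).
  dual value b^T y* = 41.
Strong duality: c^T x* = b^T y*. Confirmed.

41


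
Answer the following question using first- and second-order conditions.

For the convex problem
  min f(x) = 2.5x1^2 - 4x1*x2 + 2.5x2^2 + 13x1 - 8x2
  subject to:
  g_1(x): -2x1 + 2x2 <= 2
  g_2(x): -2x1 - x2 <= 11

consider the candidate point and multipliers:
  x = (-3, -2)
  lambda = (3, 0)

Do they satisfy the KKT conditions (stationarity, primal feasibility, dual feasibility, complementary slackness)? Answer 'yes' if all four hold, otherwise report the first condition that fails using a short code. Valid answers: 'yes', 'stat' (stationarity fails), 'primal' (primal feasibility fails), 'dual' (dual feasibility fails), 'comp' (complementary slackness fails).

Gradient of f: grad f(x) = Q x + c = (6, -6)
Constraint values g_i(x) = a_i^T x - b_i:
  g_1((-3, -2)) = 0
  g_2((-3, -2)) = -3
Stationarity residual: grad f(x) + sum_i lambda_i a_i = (0, 0)
  -> stationarity OK
Primal feasibility (all g_i <= 0): OK
Dual feasibility (all lambda_i >= 0): OK
Complementary slackness (lambda_i * g_i(x) = 0 for all i): OK

Verdict: yes, KKT holds.

yes


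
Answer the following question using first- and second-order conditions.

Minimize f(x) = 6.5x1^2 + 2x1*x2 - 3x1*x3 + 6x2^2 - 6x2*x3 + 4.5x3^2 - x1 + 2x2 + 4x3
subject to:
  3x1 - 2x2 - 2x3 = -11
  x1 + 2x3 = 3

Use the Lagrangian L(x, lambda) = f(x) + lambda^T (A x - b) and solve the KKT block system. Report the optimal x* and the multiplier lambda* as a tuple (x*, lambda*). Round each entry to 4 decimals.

Form the Lagrangian:
  L(x, lambda) = (1/2) x^T Q x + c^T x + lambda^T (A x - b)
Stationarity (grad_x L = 0): Q x + c + A^T lambda = 0.
Primal feasibility: A x = b.

This gives the KKT block system:
  [ Q   A^T ] [ x     ]   [-c ]
  [ A    0  ] [ lambda ] = [ b ]

Solving the linear system:
  x*      = (-1.0174, 1.9652, 2.0087)
  lambda* = (5.7478, -0.9217)
  f(x*)   = 39.487

x* = (-1.0174, 1.9652, 2.0087), lambda* = (5.7478, -0.9217)


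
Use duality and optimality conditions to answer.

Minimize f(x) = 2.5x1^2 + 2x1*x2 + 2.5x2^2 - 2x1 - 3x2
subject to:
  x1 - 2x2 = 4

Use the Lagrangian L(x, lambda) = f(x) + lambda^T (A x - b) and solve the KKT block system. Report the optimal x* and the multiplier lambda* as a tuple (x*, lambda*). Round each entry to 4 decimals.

Form the Lagrangian:
  L(x, lambda) = (1/2) x^T Q x + c^T x + lambda^T (A x - b)
Stationarity (grad_x L = 0): Q x + c + A^T lambda = 0.
Primal feasibility: A x = b.

This gives the KKT block system:
  [ Q   A^T ] [ x     ]   [-c ]
  [ A    0  ] [ lambda ] = [ b ]

Solving the linear system:
  x*      = (1.5152, -1.2424)
  lambda* = (-3.0909)
  f(x*)   = 6.5303

x* = (1.5152, -1.2424), lambda* = (-3.0909)


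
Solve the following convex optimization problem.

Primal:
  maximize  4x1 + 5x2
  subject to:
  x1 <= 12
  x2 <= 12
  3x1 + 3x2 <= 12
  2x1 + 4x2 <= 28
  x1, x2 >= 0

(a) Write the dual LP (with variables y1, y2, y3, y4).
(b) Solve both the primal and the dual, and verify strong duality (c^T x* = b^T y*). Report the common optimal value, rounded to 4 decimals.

The standard primal-dual pair for 'max c^T x s.t. A x <= b, x >= 0' is:
  Dual:  min b^T y  s.t.  A^T y >= c,  y >= 0.

So the dual LP is:
  minimize  12y1 + 12y2 + 12y3 + 28y4
  subject to:
    y1 + 3y3 + 2y4 >= 4
    y2 + 3y3 + 4y4 >= 5
    y1, y2, y3, y4 >= 0

Solving the primal: x* = (0, 4).
  primal value c^T x* = 20.
Solving the dual: y* = (0, 0, 1.6667, 0).
  dual value b^T y* = 20.
Strong duality: c^T x* = b^T y*. Confirmed.

20


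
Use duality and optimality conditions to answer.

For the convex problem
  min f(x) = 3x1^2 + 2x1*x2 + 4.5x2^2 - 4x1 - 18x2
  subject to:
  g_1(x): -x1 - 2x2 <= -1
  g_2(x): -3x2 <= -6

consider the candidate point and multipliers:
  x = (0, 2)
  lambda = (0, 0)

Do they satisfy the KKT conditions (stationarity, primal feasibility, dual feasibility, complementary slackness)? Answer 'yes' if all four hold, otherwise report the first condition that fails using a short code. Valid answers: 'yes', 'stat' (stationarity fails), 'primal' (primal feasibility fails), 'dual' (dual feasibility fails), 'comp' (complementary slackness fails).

Gradient of f: grad f(x) = Q x + c = (0, 0)
Constraint values g_i(x) = a_i^T x - b_i:
  g_1((0, 2)) = -3
  g_2((0, 2)) = 0
Stationarity residual: grad f(x) + sum_i lambda_i a_i = (0, 0)
  -> stationarity OK
Primal feasibility (all g_i <= 0): OK
Dual feasibility (all lambda_i >= 0): OK
Complementary slackness (lambda_i * g_i(x) = 0 for all i): OK

Verdict: yes, KKT holds.

yes


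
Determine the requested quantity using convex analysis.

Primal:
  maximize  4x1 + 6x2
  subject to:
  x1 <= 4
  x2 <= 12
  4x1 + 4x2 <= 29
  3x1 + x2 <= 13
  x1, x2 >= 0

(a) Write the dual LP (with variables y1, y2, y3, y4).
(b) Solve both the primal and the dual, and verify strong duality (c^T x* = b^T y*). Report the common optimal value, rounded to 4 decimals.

The standard primal-dual pair for 'max c^T x s.t. A x <= b, x >= 0' is:
  Dual:  min b^T y  s.t.  A^T y >= c,  y >= 0.

So the dual LP is:
  minimize  4y1 + 12y2 + 29y3 + 13y4
  subject to:
    y1 + 4y3 + 3y4 >= 4
    y2 + 4y3 + y4 >= 6
    y1, y2, y3, y4 >= 0

Solving the primal: x* = (0, 7.25).
  primal value c^T x* = 43.5.
Solving the dual: y* = (0, 0, 1.5, 0).
  dual value b^T y* = 43.5.
Strong duality: c^T x* = b^T y*. Confirmed.

43.5


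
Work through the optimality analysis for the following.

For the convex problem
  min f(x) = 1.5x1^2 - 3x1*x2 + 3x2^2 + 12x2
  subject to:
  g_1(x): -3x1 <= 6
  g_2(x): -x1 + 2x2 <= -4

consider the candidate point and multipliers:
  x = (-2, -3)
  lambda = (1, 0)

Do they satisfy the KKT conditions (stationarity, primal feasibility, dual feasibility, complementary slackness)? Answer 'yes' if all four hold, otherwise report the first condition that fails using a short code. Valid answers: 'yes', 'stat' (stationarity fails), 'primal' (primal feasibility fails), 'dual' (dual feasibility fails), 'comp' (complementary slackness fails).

Gradient of f: grad f(x) = Q x + c = (3, 0)
Constraint values g_i(x) = a_i^T x - b_i:
  g_1((-2, -3)) = 0
  g_2((-2, -3)) = 0
Stationarity residual: grad f(x) + sum_i lambda_i a_i = (0, 0)
  -> stationarity OK
Primal feasibility (all g_i <= 0): OK
Dual feasibility (all lambda_i >= 0): OK
Complementary slackness (lambda_i * g_i(x) = 0 for all i): OK

Verdict: yes, KKT holds.

yes


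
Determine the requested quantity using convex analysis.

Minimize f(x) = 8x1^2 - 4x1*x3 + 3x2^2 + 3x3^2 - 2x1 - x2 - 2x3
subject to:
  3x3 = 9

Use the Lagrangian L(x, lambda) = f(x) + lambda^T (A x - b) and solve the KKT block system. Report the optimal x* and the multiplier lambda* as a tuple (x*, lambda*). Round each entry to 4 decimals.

Form the Lagrangian:
  L(x, lambda) = (1/2) x^T Q x + c^T x + lambda^T (A x - b)
Stationarity (grad_x L = 0): Q x + c + A^T lambda = 0.
Primal feasibility: A x = b.

This gives the KKT block system:
  [ Q   A^T ] [ x     ]   [-c ]
  [ A    0  ] [ lambda ] = [ b ]

Solving the linear system:
  x*      = (0.875, 0.1667, 3)
  lambda* = (-4.1667)
  f(x*)   = 14.7917

x* = (0.875, 0.1667, 3), lambda* = (-4.1667)


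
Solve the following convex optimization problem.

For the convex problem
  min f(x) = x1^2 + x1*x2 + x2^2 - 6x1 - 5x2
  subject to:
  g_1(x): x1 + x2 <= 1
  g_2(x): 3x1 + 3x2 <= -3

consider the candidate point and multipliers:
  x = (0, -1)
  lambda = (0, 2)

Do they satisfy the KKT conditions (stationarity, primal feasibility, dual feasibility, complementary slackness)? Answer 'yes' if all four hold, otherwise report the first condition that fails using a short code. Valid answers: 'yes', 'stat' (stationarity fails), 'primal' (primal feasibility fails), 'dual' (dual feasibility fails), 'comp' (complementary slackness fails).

Gradient of f: grad f(x) = Q x + c = (-7, -7)
Constraint values g_i(x) = a_i^T x - b_i:
  g_1((0, -1)) = -2
  g_2((0, -1)) = 0
Stationarity residual: grad f(x) + sum_i lambda_i a_i = (-1, -1)
  -> stationarity FAILS
Primal feasibility (all g_i <= 0): OK
Dual feasibility (all lambda_i >= 0): OK
Complementary slackness (lambda_i * g_i(x) = 0 for all i): OK

Verdict: the first failing condition is stationarity -> stat.

stat


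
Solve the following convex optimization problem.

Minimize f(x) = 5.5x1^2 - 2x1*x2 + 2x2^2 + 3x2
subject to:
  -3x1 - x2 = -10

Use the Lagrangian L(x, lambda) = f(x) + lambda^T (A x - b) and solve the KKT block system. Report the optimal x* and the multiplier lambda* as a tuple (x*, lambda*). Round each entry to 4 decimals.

Form the Lagrangian:
  L(x, lambda) = (1/2) x^T Q x + c^T x + lambda^T (A x - b)
Stationarity (grad_x L = 0): Q x + c + A^T lambda = 0.
Primal feasibility: A x = b.

This gives the KKT block system:
  [ Q   A^T ] [ x     ]   [-c ]
  [ A    0  ] [ lambda ] = [ b ]

Solving the linear system:
  x*      = (2.5254, 2.4237)
  lambda* = (7.6441)
  f(x*)   = 41.8559

x* = (2.5254, 2.4237), lambda* = (7.6441)


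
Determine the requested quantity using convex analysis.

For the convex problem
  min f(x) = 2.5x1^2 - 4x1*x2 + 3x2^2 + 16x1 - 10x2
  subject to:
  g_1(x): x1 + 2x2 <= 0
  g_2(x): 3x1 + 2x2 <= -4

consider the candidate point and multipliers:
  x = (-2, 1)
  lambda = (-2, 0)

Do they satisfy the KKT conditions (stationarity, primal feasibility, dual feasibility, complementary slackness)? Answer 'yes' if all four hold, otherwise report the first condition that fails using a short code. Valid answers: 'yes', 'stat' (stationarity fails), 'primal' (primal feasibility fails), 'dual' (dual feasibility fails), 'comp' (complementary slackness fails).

Gradient of f: grad f(x) = Q x + c = (2, 4)
Constraint values g_i(x) = a_i^T x - b_i:
  g_1((-2, 1)) = 0
  g_2((-2, 1)) = 0
Stationarity residual: grad f(x) + sum_i lambda_i a_i = (0, 0)
  -> stationarity OK
Primal feasibility (all g_i <= 0): OK
Dual feasibility (all lambda_i >= 0): FAILS
Complementary slackness (lambda_i * g_i(x) = 0 for all i): OK

Verdict: the first failing condition is dual_feasibility -> dual.

dual


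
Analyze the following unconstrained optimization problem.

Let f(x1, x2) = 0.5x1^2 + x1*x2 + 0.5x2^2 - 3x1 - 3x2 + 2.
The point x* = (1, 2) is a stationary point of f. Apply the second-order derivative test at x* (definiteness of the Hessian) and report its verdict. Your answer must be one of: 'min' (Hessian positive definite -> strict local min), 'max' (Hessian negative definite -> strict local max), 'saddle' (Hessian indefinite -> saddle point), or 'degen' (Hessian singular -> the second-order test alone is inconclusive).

Compute the Hessian H = grad^2 f:
  H = [[1, 1], [1, 1]]
Verify stationarity: grad f(x*) = H x* + g = (0, 0).
Eigenvalues of H: 0, 2.
H has a zero eigenvalue (singular; positive semidefinite but not definite), so H is neither positive definite, negative definite, nor indefinite. The second-order test alone is inconclusive -> degen.
(Indeed, f is constant along the null direction of H through x*, so x* is not a strict local extremum.)

degen


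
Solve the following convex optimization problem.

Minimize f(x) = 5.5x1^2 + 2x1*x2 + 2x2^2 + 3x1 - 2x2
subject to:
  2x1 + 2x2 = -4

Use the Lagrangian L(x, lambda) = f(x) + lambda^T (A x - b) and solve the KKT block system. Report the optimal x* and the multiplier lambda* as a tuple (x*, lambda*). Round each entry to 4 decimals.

Form the Lagrangian:
  L(x, lambda) = (1/2) x^T Q x + c^T x + lambda^T (A x - b)
Stationarity (grad_x L = 0): Q x + c + A^T lambda = 0.
Primal feasibility: A x = b.

This gives the KKT block system:
  [ Q   A^T ] [ x     ]   [-c ]
  [ A    0  ] [ lambda ] = [ b ]

Solving the linear system:
  x*      = (-0.8182, -1.1818)
  lambda* = (4.1818)
  f(x*)   = 8.3182

x* = (-0.8182, -1.1818), lambda* = (4.1818)


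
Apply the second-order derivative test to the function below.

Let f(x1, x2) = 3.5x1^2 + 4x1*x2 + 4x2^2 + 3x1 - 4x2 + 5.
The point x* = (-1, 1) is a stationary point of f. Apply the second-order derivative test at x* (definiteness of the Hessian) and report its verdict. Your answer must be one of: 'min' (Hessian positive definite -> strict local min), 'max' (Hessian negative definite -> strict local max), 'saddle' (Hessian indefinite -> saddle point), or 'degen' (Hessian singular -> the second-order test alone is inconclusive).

Compute the Hessian H = grad^2 f:
  H = [[7, 4], [4, 8]]
Verify stationarity: grad f(x*) = H x* + g = (0, 0).
Eigenvalues of H: 3.4689, 11.5311.
Both eigenvalues > 0, so H is positive definite -> x* is a strict local min.

min


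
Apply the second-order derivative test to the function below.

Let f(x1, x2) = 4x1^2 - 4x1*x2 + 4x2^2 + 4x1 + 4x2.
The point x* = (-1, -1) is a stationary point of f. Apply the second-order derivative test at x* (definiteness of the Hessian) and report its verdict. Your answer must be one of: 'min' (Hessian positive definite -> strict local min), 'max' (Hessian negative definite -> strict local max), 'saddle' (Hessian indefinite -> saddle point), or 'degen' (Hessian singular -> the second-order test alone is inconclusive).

Compute the Hessian H = grad^2 f:
  H = [[8, -4], [-4, 8]]
Verify stationarity: grad f(x*) = H x* + g = (0, 0).
Eigenvalues of H: 4, 12.
Both eigenvalues > 0, so H is positive definite -> x* is a strict local min.

min


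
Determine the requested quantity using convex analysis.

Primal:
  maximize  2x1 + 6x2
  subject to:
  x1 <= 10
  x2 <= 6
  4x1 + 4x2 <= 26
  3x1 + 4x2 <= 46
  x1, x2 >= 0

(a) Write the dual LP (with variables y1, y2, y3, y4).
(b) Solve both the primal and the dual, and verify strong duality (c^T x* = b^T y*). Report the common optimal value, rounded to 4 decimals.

The standard primal-dual pair for 'max c^T x s.t. A x <= b, x >= 0' is:
  Dual:  min b^T y  s.t.  A^T y >= c,  y >= 0.

So the dual LP is:
  minimize  10y1 + 6y2 + 26y3 + 46y4
  subject to:
    y1 + 4y3 + 3y4 >= 2
    y2 + 4y3 + 4y4 >= 6
    y1, y2, y3, y4 >= 0

Solving the primal: x* = (0.5, 6).
  primal value c^T x* = 37.
Solving the dual: y* = (0, 4, 0.5, 0).
  dual value b^T y* = 37.
Strong duality: c^T x* = b^T y*. Confirmed.

37


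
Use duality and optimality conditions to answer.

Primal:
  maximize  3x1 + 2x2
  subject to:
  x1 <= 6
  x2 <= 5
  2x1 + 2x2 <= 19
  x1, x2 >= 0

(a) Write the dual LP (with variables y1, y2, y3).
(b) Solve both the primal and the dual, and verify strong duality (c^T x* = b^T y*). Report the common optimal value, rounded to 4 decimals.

The standard primal-dual pair for 'max c^T x s.t. A x <= b, x >= 0' is:
  Dual:  min b^T y  s.t.  A^T y >= c,  y >= 0.

So the dual LP is:
  minimize  6y1 + 5y2 + 19y3
  subject to:
    y1 + 2y3 >= 3
    y2 + 2y3 >= 2
    y1, y2, y3 >= 0

Solving the primal: x* = (6, 3.5).
  primal value c^T x* = 25.
Solving the dual: y* = (1, 0, 1).
  dual value b^T y* = 25.
Strong duality: c^T x* = b^T y*. Confirmed.

25


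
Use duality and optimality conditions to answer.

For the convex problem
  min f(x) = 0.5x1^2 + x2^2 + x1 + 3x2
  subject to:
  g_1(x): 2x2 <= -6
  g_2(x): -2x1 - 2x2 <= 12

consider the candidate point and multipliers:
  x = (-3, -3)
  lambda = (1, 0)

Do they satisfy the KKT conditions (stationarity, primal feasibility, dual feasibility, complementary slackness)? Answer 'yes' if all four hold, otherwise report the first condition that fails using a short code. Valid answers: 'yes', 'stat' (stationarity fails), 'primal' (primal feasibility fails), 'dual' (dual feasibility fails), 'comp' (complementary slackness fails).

Gradient of f: grad f(x) = Q x + c = (-2, -3)
Constraint values g_i(x) = a_i^T x - b_i:
  g_1((-3, -3)) = 0
  g_2((-3, -3)) = 0
Stationarity residual: grad f(x) + sum_i lambda_i a_i = (-2, -1)
  -> stationarity FAILS
Primal feasibility (all g_i <= 0): OK
Dual feasibility (all lambda_i >= 0): OK
Complementary slackness (lambda_i * g_i(x) = 0 for all i): OK

Verdict: the first failing condition is stationarity -> stat.

stat


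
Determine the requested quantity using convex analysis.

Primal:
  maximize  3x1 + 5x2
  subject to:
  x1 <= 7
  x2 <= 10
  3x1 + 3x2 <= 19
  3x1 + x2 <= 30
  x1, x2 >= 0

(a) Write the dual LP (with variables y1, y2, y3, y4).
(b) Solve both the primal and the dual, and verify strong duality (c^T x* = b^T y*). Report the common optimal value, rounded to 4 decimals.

The standard primal-dual pair for 'max c^T x s.t. A x <= b, x >= 0' is:
  Dual:  min b^T y  s.t.  A^T y >= c,  y >= 0.

So the dual LP is:
  minimize  7y1 + 10y2 + 19y3 + 30y4
  subject to:
    y1 + 3y3 + 3y4 >= 3
    y2 + 3y3 + y4 >= 5
    y1, y2, y3, y4 >= 0

Solving the primal: x* = (0, 6.3333).
  primal value c^T x* = 31.6667.
Solving the dual: y* = (0, 0, 1.6667, 0).
  dual value b^T y* = 31.6667.
Strong duality: c^T x* = b^T y*. Confirmed.

31.6667


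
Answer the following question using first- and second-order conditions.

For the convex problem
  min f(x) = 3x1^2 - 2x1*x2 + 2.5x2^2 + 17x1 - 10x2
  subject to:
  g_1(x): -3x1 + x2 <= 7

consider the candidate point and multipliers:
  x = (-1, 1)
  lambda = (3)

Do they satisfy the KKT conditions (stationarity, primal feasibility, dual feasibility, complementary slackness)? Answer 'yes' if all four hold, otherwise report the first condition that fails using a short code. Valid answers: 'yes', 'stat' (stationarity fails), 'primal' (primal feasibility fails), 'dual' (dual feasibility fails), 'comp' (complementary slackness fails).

Gradient of f: grad f(x) = Q x + c = (9, -3)
Constraint values g_i(x) = a_i^T x - b_i:
  g_1((-1, 1)) = -3
Stationarity residual: grad f(x) + sum_i lambda_i a_i = (0, 0)
  -> stationarity OK
Primal feasibility (all g_i <= 0): OK
Dual feasibility (all lambda_i >= 0): OK
Complementary slackness (lambda_i * g_i(x) = 0 for all i): FAILS

Verdict: the first failing condition is complementary_slackness -> comp.

comp


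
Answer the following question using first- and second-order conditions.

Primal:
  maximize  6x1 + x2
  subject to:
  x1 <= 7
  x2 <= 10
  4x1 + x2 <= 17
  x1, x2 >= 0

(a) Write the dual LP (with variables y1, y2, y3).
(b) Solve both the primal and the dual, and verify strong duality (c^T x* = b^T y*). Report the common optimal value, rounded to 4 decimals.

The standard primal-dual pair for 'max c^T x s.t. A x <= b, x >= 0' is:
  Dual:  min b^T y  s.t.  A^T y >= c,  y >= 0.

So the dual LP is:
  minimize  7y1 + 10y2 + 17y3
  subject to:
    y1 + 4y3 >= 6
    y2 + y3 >= 1
    y1, y2, y3 >= 0

Solving the primal: x* = (4.25, 0).
  primal value c^T x* = 25.5.
Solving the dual: y* = (0, 0, 1.5).
  dual value b^T y* = 25.5.
Strong duality: c^T x* = b^T y*. Confirmed.

25.5


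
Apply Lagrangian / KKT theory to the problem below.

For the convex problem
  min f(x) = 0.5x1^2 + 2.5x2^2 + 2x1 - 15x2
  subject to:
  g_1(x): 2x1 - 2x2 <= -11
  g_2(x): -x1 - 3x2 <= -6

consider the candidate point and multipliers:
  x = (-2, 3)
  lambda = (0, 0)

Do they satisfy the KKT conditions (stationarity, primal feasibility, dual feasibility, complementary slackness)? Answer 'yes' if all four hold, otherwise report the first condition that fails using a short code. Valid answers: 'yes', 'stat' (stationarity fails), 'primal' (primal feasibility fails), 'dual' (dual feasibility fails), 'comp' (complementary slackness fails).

Gradient of f: grad f(x) = Q x + c = (0, 0)
Constraint values g_i(x) = a_i^T x - b_i:
  g_1((-2, 3)) = 1
  g_2((-2, 3)) = -1
Stationarity residual: grad f(x) + sum_i lambda_i a_i = (0, 0)
  -> stationarity OK
Primal feasibility (all g_i <= 0): FAILS
Dual feasibility (all lambda_i >= 0): OK
Complementary slackness (lambda_i * g_i(x) = 0 for all i): OK

Verdict: the first failing condition is primal_feasibility -> primal.

primal


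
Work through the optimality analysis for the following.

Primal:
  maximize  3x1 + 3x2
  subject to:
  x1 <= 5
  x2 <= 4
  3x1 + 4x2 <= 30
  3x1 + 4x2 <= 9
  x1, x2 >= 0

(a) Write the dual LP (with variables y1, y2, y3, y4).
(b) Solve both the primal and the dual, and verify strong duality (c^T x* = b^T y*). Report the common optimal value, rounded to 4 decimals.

The standard primal-dual pair for 'max c^T x s.t. A x <= b, x >= 0' is:
  Dual:  min b^T y  s.t.  A^T y >= c,  y >= 0.

So the dual LP is:
  minimize  5y1 + 4y2 + 30y3 + 9y4
  subject to:
    y1 + 3y3 + 3y4 >= 3
    y2 + 4y3 + 4y4 >= 3
    y1, y2, y3, y4 >= 0

Solving the primal: x* = (3, 0).
  primal value c^T x* = 9.
Solving the dual: y* = (0, 0, 0, 1).
  dual value b^T y* = 9.
Strong duality: c^T x* = b^T y*. Confirmed.

9


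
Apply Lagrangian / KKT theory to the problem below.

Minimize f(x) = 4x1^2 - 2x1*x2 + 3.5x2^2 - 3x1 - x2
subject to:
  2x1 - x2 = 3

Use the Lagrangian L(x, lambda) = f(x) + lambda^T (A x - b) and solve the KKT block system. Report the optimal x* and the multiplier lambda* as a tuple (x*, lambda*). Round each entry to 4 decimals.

Form the Lagrangian:
  L(x, lambda) = (1/2) x^T Q x + c^T x + lambda^T (A x - b)
Stationarity (grad_x L = 0): Q x + c + A^T lambda = 0.
Primal feasibility: A x = b.

This gives the KKT block system:
  [ Q   A^T ] [ x     ]   [-c ]
  [ A    0  ] [ lambda ] = [ b ]

Solving the linear system:
  x*      = (1.4643, -0.0714)
  lambda* = (-4.4286)
  f(x*)   = 4.4821

x* = (1.4643, -0.0714), lambda* = (-4.4286)


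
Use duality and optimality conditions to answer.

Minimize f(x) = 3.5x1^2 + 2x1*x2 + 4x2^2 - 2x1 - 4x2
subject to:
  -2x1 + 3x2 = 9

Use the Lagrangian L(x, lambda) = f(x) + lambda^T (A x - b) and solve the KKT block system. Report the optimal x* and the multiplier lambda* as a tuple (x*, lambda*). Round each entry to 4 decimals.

Form the Lagrangian:
  L(x, lambda) = (1/2) x^T Q x + c^T x + lambda^T (A x - b)
Stationarity (grad_x L = 0): Q x + c + A^T lambda = 0.
Primal feasibility: A x = b.

This gives the KKT block system:
  [ Q   A^T ] [ x     ]   [-c ]
  [ A    0  ] [ lambda ] = [ b ]

Solving the linear system:
  x*      = (-1.3109, 2.1261)
  lambda* = (-3.4622)
  f(x*)   = 12.6387

x* = (-1.3109, 2.1261), lambda* = (-3.4622)


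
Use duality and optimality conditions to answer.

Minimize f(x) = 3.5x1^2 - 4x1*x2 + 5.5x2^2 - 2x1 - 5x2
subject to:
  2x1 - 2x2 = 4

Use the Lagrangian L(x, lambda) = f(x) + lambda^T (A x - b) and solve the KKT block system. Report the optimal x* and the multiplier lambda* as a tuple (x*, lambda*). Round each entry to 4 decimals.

Form the Lagrangian:
  L(x, lambda) = (1/2) x^T Q x + c^T x + lambda^T (A x - b)
Stationarity (grad_x L = 0): Q x + c + A^T lambda = 0.
Primal feasibility: A x = b.

This gives the KKT block system:
  [ Q   A^T ] [ x     ]   [-c ]
  [ A    0  ] [ lambda ] = [ b ]

Solving the linear system:
  x*      = (2.1, 0.1)
  lambda* = (-6.15)
  f(x*)   = 9.95

x* = (2.1, 0.1), lambda* = (-6.15)


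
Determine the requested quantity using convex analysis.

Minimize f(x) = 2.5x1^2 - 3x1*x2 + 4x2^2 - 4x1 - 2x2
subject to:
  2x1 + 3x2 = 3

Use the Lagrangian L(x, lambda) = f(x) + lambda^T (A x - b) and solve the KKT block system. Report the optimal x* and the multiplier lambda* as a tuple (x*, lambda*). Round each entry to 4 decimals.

Form the Lagrangian:
  L(x, lambda) = (1/2) x^T Q x + c^T x + lambda^T (A x - b)
Stationarity (grad_x L = 0): Q x + c + A^T lambda = 0.
Primal feasibility: A x = b.

This gives the KKT block system:
  [ Q   A^T ] [ x     ]   [-c ]
  [ A    0  ] [ lambda ] = [ b ]

Solving the linear system:
  x*      = (0.8761, 0.4159)
  lambda* = (0.4336)
  f(x*)   = -2.8186

x* = (0.8761, 0.4159), lambda* = (0.4336)


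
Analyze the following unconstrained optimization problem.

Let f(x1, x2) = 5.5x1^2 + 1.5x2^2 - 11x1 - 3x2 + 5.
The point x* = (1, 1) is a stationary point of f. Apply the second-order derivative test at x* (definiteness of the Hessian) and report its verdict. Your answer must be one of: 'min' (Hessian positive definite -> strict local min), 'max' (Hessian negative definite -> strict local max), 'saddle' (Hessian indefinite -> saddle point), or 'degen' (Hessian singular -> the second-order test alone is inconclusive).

Compute the Hessian H = grad^2 f:
  H = [[11, 0], [0, 3]]
Verify stationarity: grad f(x*) = H x* + g = (0, 0).
Eigenvalues of H: 3, 11.
Both eigenvalues > 0, so H is positive definite -> x* is a strict local min.

min


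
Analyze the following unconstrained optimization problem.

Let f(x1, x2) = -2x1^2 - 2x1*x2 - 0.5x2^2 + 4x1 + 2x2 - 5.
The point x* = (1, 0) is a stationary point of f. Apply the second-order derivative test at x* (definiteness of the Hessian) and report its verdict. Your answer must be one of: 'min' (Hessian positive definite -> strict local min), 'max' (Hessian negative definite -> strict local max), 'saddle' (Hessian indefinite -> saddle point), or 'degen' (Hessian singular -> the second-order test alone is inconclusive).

Compute the Hessian H = grad^2 f:
  H = [[-4, -2], [-2, -1]]
Verify stationarity: grad f(x*) = H x* + g = (0, 0).
Eigenvalues of H: -5, 0.
H has a zero eigenvalue (singular; negative semidefinite but not definite), so H is neither positive definite, negative definite, nor indefinite. The second-order test alone is inconclusive -> degen.
(Indeed, f is constant along the null direction of H through x*, so x* is not a strict local extremum.)

degen


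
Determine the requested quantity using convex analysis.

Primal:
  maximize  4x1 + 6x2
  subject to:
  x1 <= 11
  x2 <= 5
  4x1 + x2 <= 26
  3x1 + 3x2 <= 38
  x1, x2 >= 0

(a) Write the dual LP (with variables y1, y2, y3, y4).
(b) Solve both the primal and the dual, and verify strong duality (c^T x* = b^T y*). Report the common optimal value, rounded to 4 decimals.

The standard primal-dual pair for 'max c^T x s.t. A x <= b, x >= 0' is:
  Dual:  min b^T y  s.t.  A^T y >= c,  y >= 0.

So the dual LP is:
  minimize  11y1 + 5y2 + 26y3 + 38y4
  subject to:
    y1 + 4y3 + 3y4 >= 4
    y2 + y3 + 3y4 >= 6
    y1, y2, y3, y4 >= 0

Solving the primal: x* = (5.25, 5).
  primal value c^T x* = 51.
Solving the dual: y* = (0, 5, 1, 0).
  dual value b^T y* = 51.
Strong duality: c^T x* = b^T y*. Confirmed.

51


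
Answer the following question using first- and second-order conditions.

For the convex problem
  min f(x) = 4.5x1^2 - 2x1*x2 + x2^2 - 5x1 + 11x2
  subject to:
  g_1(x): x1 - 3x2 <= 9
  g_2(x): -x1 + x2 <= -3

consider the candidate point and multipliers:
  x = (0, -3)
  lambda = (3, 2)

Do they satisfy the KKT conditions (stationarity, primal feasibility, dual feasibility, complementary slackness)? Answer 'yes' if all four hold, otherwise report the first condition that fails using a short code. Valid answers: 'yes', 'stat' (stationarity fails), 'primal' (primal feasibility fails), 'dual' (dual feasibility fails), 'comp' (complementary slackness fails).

Gradient of f: grad f(x) = Q x + c = (1, 5)
Constraint values g_i(x) = a_i^T x - b_i:
  g_1((0, -3)) = 0
  g_2((0, -3)) = 0
Stationarity residual: grad f(x) + sum_i lambda_i a_i = (2, -2)
  -> stationarity FAILS
Primal feasibility (all g_i <= 0): OK
Dual feasibility (all lambda_i >= 0): OK
Complementary slackness (lambda_i * g_i(x) = 0 for all i): OK

Verdict: the first failing condition is stationarity -> stat.

stat


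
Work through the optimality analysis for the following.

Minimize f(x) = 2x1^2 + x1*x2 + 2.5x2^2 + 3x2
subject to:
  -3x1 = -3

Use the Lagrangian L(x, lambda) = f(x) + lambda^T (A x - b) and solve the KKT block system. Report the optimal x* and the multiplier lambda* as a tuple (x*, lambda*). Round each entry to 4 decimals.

Form the Lagrangian:
  L(x, lambda) = (1/2) x^T Q x + c^T x + lambda^T (A x - b)
Stationarity (grad_x L = 0): Q x + c + A^T lambda = 0.
Primal feasibility: A x = b.

This gives the KKT block system:
  [ Q   A^T ] [ x     ]   [-c ]
  [ A    0  ] [ lambda ] = [ b ]

Solving the linear system:
  x*      = (1, -0.8)
  lambda* = (1.0667)
  f(x*)   = 0.4

x* = (1, -0.8), lambda* = (1.0667)
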